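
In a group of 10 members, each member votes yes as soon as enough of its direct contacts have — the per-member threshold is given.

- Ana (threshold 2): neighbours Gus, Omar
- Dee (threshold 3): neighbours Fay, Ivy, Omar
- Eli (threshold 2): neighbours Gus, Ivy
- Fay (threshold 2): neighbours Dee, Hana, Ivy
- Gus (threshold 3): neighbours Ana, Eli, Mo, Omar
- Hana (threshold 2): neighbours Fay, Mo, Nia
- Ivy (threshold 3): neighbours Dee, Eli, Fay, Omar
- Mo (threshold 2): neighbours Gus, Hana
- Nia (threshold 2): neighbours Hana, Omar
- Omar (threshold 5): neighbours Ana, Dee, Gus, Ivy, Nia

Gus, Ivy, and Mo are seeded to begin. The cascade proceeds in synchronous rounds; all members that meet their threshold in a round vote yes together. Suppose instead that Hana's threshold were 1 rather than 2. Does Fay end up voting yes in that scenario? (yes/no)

yes

With Hana's threshold at 1:
Round 1 — Gus, Ivy, Mo vote yes (initial).
Round 2 — checking thresholds:
  Ana: 1 of 2 neighbours < 2, not yet.
  Dee: 1 of 3 neighbours < 3, not yet.
  Eli: 2 of 2 neighbours ≥ 2, votes yes.
  Fay: 1 of 3 neighbours < 2, not yet.
  Hana: 1 of 3 neighbours ≥ 1, votes yes.
  Omar: 2 of 5 neighbours < 5, not yet.
Round 3 — checking thresholds:
  Ana: 1 of 2 neighbours < 2, not yet.
  Dee: 1 of 3 neighbours < 3, not yet.
  Fay: 2 of 3 neighbours ≥ 2, votes yes.
  Nia: 1 of 2 neighbours < 2, not yet.
  Omar: 2 of 5 neighbours < 5, not yet.
Round 4 — no new yes votes; cascade stops.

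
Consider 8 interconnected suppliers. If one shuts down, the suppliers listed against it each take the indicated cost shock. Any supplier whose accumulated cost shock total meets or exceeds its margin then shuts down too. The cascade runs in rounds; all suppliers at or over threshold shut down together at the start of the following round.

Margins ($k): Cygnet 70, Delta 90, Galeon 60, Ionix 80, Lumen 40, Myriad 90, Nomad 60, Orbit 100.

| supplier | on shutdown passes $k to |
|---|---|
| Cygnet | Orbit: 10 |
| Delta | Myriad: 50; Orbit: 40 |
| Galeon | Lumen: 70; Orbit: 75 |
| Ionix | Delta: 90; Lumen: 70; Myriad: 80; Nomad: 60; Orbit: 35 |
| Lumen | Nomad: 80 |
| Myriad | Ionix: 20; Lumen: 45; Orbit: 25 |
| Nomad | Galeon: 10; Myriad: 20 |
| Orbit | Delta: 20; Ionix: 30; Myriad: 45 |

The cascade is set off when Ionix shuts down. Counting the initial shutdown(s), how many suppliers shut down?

Round 1 — Ionix shuts down (initial).
  Delta: +90 → 90 ≥ 90
  Lumen: +70 → 70 ≥ 40
  Myriad: +80 → 80 < 90
  Nomad: +60 → 60 ≥ 60
  Orbit: +35 → 35 < 100
Round 2 — Delta, Lumen, Nomad shut down.
  Galeon: +10 → 10 < 60
  Myriad: +50+20 → 150 ≥ 90
  Orbit: +40 → 75 < 100
Round 3 — Myriad shuts down.
  Orbit: +25 → 100 ≥ 100
Round 4 — Orbit shuts down.
No further shutdowns.

6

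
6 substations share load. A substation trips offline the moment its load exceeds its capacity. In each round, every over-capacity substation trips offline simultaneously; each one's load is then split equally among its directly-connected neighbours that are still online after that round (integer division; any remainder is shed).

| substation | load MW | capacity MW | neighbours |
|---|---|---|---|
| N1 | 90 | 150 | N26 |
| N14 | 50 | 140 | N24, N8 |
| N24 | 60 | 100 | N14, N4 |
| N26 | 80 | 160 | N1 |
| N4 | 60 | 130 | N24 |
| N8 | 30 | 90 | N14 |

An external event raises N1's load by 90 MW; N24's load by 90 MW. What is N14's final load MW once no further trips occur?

125

Round 1 — N1 at 180 > 150; N24 at 150 > 100. N1, N24 trip offline.
  N1 sheds 180 MW to N26: 180 each.
    N26: 80+180 = 260 > 160
  N24 sheds 150 MW to N14, N4: 75 each.
    N14: 50+75 = 125 ≤ 140
    N4: 60+75 = 135 > 130
Round 2 — N26, N4 trip offline.
  N26 sheds 260 MW: no online neighbours, lost.
  N4 sheds 135 MW: no online neighbours, lost.
No further trips.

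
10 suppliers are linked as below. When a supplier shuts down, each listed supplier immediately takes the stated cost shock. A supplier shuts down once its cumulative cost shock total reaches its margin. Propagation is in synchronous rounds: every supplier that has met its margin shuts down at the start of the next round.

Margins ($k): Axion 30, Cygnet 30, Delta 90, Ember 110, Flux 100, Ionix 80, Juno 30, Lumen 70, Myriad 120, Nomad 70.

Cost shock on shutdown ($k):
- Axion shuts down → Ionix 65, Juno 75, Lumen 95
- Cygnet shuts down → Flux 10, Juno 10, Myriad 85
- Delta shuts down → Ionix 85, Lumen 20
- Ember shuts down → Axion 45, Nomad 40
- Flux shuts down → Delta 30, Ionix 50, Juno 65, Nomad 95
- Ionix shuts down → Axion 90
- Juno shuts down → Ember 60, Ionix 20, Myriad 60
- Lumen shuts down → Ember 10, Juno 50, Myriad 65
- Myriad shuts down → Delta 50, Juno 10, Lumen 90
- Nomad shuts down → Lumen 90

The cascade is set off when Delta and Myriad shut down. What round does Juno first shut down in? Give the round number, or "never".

Round 1 — Delta, Myriad shut down (initial).
  Ionix: +85 → 85 ≥ 80
  Juno: +10 → 10 < 30
  Lumen: +20+90 → 110 ≥ 70
Round 2 — Ionix, Lumen shut down.
  Axion: +90 → 90 ≥ 30
  Ember: +10 → 10 < 110
  Juno: +50 → 60 ≥ 30
Round 3 — Axion, Juno shut down.
  Ember: +60 → 70 < 110
No further shutdowns.

3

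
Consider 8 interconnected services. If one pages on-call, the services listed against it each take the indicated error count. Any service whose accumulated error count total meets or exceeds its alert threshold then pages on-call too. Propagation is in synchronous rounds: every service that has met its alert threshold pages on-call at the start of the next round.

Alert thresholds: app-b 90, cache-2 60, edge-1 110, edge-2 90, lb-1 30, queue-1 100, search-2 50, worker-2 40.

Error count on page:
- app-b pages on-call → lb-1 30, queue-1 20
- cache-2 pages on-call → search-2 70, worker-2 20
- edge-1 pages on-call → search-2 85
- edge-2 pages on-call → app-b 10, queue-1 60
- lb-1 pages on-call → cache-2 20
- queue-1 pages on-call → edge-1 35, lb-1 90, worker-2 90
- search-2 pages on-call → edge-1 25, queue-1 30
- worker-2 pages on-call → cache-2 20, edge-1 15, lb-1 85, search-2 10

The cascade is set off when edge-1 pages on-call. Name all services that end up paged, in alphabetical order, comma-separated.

edge-1, search-2

Round 1 — edge-1 pages on-call (initial).
  search-2: +85 → 85 ≥ 50
Round 2 — search-2 pages on-call.
  queue-1: +30 → 30 < 100
No further pages.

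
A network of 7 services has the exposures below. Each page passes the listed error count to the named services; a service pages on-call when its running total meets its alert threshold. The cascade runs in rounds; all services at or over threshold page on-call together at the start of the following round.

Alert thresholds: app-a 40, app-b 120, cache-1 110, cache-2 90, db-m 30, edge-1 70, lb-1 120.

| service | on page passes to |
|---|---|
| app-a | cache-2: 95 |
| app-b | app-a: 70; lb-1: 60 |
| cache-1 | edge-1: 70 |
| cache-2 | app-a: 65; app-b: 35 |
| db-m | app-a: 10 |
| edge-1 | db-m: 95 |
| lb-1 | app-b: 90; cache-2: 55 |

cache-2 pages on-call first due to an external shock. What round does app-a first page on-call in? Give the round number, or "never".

2

Round 1 — cache-2 pages on-call (initial).
  app-a: +65 → 65 ≥ 40
  app-b: +35 → 35 < 120
Round 2 — app-a pages on-call.
No further pages.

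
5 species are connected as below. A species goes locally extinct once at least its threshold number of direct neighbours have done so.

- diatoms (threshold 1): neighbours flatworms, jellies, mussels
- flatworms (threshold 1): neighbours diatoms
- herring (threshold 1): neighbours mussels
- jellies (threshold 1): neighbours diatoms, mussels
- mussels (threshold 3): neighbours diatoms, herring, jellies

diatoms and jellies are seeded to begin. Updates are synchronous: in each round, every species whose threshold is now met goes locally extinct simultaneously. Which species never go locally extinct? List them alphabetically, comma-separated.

herring, mussels

Round 1 — diatoms, jellies go locally extinct (initial).
Round 2 — checking thresholds:
  flatworms: 1 of 1 neighbours ≥ 1, goes locally extinct.
  mussels: 2 of 3 neighbours < 3, below threshold.
Round 3 — no new extinctions; cascade stops.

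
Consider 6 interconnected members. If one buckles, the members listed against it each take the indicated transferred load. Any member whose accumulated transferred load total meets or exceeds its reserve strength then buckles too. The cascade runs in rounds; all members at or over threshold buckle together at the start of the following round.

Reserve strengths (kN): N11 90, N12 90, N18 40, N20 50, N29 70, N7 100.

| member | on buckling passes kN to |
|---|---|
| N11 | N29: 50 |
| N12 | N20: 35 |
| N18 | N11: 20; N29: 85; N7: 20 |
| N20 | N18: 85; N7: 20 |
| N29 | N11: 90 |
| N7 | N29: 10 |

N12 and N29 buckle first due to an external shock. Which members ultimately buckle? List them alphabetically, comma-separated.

N11, N12, N29

Round 1 — N12, N29 buckle (initial).
  N11: +90 → 90 ≥ 90
  N20: +35 → 35 < 50
Round 2 — N11 buckles.
No further bucklings.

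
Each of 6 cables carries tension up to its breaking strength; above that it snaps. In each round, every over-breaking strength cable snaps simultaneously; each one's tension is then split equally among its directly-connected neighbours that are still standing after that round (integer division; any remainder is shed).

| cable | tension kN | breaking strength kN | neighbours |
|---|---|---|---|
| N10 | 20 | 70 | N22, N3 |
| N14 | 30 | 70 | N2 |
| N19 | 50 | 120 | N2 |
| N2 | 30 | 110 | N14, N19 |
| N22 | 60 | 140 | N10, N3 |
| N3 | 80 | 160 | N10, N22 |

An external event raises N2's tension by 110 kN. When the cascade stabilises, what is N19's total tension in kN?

Round 1 — N2 at 140 > 110. N2 snaps.
  N2 sheds 140 kN to N14, N19: 70 each.
    N14: 30+70 = 100 > 70
    N19: 50+70 = 120 ≤ 120
Round 2 — N14 snaps.
  N14 sheds 100 kN: no online neighbours, lost.
No further breaks.

120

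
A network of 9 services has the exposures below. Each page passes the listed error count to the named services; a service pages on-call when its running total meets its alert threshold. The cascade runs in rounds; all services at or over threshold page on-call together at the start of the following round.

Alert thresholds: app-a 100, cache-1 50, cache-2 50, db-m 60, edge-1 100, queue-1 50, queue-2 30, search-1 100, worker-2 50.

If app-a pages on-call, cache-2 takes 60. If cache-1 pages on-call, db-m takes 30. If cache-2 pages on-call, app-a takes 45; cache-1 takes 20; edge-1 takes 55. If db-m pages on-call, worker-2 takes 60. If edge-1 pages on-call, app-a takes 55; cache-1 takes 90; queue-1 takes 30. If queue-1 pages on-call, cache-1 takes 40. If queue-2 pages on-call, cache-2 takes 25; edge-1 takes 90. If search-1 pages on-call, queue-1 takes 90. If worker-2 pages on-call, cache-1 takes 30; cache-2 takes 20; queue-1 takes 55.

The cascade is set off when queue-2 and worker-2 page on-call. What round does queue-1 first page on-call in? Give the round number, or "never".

Round 1 — queue-2, worker-2 page on-call (initial).
  cache-1: +30 → 30 < 50
  cache-2: +25+20 → 45 < 50
  edge-1: +90 → 90 < 100
  queue-1: +55 → 55 ≥ 50
Round 2 — queue-1 pages on-call.
  cache-1: +40 → 70 ≥ 50
Round 3 — cache-1 pages on-call.
  db-m: +30 → 30 < 60
No further pages.

2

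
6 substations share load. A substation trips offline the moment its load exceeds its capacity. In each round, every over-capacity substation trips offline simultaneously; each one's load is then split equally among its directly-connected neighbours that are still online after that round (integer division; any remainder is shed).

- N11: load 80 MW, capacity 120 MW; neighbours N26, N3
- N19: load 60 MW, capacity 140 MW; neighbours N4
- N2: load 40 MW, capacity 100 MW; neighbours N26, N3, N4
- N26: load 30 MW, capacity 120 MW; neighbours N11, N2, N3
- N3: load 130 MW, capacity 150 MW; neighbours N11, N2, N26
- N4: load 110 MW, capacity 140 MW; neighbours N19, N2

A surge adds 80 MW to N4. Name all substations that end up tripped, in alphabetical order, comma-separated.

N11, N19, N2, N26, N3, N4

Round 1 — N4 at 190 > 140. N4 trips offline.
  N4 sheds 190 MW to N19, N2: 95 each.
    N19: 60+95 = 155 > 140
    N2: 40+95 = 135 > 100
Round 2 — N19, N2 trip offline.
  N19 sheds 155 MW: no online neighbours, lost.
  N2 sheds 135 MW to N26, N3: 67 each (1 lost).
    N26: 30+67 = 97 ≤ 120
    N3: 130+67 = 197 > 150
Round 3 — N3 trips offline.
  N3 sheds 197 MW to N11, N26: 98 each (1 lost).
    N11: 80+98 = 178 > 120
    N26: 97+98 = 195 > 120
Round 4 — N11, N26 trip offline.
  N11 sheds 178 MW: no online neighbours, lost.
  N26 sheds 195 MW: no online neighbours, lost.
No further trips.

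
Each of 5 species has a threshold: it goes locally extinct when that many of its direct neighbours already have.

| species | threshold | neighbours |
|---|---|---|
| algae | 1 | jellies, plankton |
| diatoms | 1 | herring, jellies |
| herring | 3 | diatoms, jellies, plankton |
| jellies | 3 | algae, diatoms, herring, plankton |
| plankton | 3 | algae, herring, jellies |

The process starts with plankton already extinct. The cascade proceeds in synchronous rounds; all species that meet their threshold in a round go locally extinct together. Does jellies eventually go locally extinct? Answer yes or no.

Round 1 — plankton goes locally extinct (initial).
Round 2 — checking thresholds:
  algae: 1 of 2 neighbours ≥ 1, goes locally extinct.
  herring: 1 of 3 neighbours < 3, holds.
  jellies: 1 of 4 neighbours < 3, holds.
Round 3 — no new extinctions; cascade stops.

no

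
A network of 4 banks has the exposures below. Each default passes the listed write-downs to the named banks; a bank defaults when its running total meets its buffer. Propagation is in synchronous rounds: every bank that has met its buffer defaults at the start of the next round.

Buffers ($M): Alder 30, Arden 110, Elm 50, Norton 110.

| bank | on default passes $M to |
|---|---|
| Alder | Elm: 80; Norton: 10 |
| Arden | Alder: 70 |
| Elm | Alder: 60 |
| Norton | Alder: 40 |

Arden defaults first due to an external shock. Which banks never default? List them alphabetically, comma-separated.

Round 1 — Arden defaults (initial).
  Alder: +70 → 70 ≥ 30
Round 2 — Alder defaults.
  Elm: +80 → 80 ≥ 50
  Norton: +10 → 10 < 110
Round 3 — Elm defaults.
No further defaults.

Norton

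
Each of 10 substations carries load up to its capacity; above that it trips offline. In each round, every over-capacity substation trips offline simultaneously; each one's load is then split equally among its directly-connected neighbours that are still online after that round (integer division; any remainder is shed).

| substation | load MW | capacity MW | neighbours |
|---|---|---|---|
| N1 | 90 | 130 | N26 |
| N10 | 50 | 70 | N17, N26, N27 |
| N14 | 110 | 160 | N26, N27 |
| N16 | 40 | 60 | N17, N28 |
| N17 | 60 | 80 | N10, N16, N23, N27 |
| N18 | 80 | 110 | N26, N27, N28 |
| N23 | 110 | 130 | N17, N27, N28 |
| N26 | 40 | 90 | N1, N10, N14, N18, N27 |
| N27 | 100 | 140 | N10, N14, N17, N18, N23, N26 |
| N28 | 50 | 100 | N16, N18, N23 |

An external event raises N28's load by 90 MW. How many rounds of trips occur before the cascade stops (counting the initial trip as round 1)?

4

Round 1 — N28 at 140 > 100. N28 trips offline.
  N28 sheds 140 MW to N16, N18, N23: 46 each (2 lost).
    N16: 40+46 = 86 > 60
    N18: 80+46 = 126 > 110
    N23: 110+46 = 156 > 130
Round 2 — N16, N18, N23 trip offline.
  N16 sheds 86 MW to N17: 86 each.
    N17: 60+86 = 146 > 80
  N18 sheds 126 MW to N26, N27: 63 each.
    N26: 40+63 = 103 > 90
    N27: 100+63 = 163 > 140
  N23 sheds 156 MW to N17, N27: 78 each.
    N17: 146+78 = 224 > 80
    N27: 163+78 = 241 > 140
Round 3 — N17, N26, N27 trip offline.
  N17 sheds 224 MW to N10: 224 each.
    N10: 50+224 = 274 > 70
  N26 sheds 103 MW to N1, N10, N14: 34 each (1 lost).
    N1: 90+34 = 124 ≤ 130
    N10: 274+34 = 308 > 70
    N14: 110+34 = 144 ≤ 160
  N27 sheds 241 MW to N10, N14: 120 each (1 lost).
    N10: 308+120 = 428 > 70
    N14: 144+120 = 264 > 160
Round 4 — N10, N14 trip offline.
  N10 sheds 428 MW: no online neighbours, lost.
  N14 sheds 264 MW: no online neighbours, lost.
No further trips.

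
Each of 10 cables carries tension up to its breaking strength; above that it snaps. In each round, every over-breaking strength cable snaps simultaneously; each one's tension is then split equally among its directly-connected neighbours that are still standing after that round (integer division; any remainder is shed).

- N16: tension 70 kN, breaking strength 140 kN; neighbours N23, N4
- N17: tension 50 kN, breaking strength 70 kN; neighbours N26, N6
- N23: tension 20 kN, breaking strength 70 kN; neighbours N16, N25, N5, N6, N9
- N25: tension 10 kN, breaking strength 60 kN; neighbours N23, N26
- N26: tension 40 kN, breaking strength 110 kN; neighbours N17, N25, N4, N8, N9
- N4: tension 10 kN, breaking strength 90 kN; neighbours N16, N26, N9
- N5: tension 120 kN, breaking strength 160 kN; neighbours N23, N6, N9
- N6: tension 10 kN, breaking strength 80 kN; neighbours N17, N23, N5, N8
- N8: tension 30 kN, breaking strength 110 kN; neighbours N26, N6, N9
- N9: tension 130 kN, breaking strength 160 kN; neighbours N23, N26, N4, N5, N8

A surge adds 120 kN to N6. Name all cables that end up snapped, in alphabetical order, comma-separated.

N17, N26, N6

Round 1 — N6 at 130 > 80. N6 snaps.
  N6 sheds 130 kN to N17, N23, N5, N8: 32 each (2 lost).
    N17: 50+32 = 82 > 70
    N23: 20+32 = 52 ≤ 70
    N5: 120+32 = 152 ≤ 160
    N8: 30+32 = 62 ≤ 110
Round 2 — N17 snaps.
  N17 sheds 82 kN to N26: 82 each.
    N26: 40+82 = 122 > 110
Round 3 — N26 snaps.
  N26 sheds 122 kN to N25, N4, N8, N9: 30 each (2 lost).
    N25: 10+30 = 40 ≤ 60
    N4: 10+30 = 40 ≤ 90
    N8: 62+30 = 92 ≤ 110
    N9: 130+30 = 160 ≤ 160
No further breaks.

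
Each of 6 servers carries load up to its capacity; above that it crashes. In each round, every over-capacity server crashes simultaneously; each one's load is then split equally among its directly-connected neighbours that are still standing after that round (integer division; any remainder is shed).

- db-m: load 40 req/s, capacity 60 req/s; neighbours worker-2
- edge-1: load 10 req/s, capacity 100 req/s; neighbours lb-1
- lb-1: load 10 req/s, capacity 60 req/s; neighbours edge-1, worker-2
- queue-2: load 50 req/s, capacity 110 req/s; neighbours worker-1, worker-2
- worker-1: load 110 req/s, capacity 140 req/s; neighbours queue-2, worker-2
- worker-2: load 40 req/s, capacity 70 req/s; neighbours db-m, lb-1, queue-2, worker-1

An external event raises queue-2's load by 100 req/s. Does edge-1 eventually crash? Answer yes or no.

no

Round 1 — queue-2 at 150 > 110. queue-2 crashes.
  queue-2 sheds 150 req/s to worker-1, worker-2: 75 each.
    worker-1: 110+75 = 185 > 140
    worker-2: 40+75 = 115 > 70
Round 2 — worker-1, worker-2 crash.
  worker-1 sheds 185 req/s: no online neighbours, lost.
  worker-2 sheds 115 req/s to db-m, lb-1: 57 each (1 lost).
    db-m: 40+57 = 97 > 60
    lb-1: 10+57 = 67 > 60
Round 3 — db-m, lb-1 crash.
  db-m sheds 97 req/s: no online neighbours, lost.
  lb-1 sheds 67 req/s to edge-1: 67 each.
    edge-1: 10+67 = 77 ≤ 100
No further crashes.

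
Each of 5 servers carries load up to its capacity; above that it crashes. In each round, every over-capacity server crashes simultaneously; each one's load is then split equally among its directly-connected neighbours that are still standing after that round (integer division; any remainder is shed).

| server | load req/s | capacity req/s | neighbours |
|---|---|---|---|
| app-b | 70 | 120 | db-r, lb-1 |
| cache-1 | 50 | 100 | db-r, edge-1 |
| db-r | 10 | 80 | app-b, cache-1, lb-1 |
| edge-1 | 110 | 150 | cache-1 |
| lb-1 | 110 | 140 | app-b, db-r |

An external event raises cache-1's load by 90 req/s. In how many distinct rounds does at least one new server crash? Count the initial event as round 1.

2

Round 1 — cache-1 at 140 > 100. cache-1 crashes.
  cache-1 sheds 140 req/s to db-r, edge-1: 70 each.
    db-r: 10+70 = 80 ≤ 80
    edge-1: 110+70 = 180 > 150
Round 2 — edge-1 crashes.
  edge-1 sheds 180 req/s: no online neighbours, lost.
No further crashes.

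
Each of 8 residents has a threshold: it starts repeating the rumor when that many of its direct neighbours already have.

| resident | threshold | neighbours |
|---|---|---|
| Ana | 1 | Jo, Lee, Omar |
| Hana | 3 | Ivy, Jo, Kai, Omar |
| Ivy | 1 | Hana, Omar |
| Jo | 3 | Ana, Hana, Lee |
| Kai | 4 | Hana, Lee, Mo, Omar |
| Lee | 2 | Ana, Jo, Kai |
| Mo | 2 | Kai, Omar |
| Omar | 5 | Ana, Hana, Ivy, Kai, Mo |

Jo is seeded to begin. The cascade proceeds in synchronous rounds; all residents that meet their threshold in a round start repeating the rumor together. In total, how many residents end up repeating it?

3

Round 1 — Jo starts repeating the rumor (initial).
Round 2 — checking thresholds:
  Ana: 1 of 3 neighbours ≥ 1, starts repeating the rumor.
  Hana: 1 of 4 neighbours < 3, not yet.
  Lee: 1 of 3 neighbours < 2, not yet.
Round 3 — checking thresholds:
  Hana: 1 of 4 neighbours < 3, not yet.
  Lee: 2 of 3 neighbours ≥ 2, starts repeating the rumor.
  Omar: 1 of 5 neighbours < 5, not yet.
Round 4 — no new spreads; cascade stops.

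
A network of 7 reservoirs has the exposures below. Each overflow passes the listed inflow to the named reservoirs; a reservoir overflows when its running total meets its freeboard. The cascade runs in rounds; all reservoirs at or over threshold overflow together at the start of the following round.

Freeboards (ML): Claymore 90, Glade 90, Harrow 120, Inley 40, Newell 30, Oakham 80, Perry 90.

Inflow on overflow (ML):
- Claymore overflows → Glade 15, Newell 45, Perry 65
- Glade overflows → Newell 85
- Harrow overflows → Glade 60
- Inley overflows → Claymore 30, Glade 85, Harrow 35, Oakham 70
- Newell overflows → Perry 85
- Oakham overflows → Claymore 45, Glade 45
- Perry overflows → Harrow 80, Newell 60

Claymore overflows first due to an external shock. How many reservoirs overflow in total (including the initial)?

Round 1 — Claymore overflows (initial).
  Glade: +15 → 15 < 90
  Newell: +45 → 45 ≥ 30
  Perry: +65 → 65 < 90
Round 2 — Newell overflows.
  Perry: +85 → 150 ≥ 90
Round 3 — Perry overflows.
  Harrow: +80 → 80 < 120
No further overflows.

3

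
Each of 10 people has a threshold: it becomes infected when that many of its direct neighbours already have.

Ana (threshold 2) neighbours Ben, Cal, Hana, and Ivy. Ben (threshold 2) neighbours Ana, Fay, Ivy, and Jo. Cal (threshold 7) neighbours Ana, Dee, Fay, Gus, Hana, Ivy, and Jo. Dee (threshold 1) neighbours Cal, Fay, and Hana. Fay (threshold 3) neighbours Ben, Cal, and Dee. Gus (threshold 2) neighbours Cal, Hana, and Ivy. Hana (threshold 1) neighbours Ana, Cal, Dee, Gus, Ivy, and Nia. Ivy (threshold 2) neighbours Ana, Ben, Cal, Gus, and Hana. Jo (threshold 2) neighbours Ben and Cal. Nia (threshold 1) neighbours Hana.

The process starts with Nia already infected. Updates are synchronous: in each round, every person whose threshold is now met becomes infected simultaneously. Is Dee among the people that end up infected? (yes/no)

Round 1 — Nia becomes infected (initial).
Round 2 — checking thresholds:
  Hana: 1 of 6 neighbours ≥ 1, becomes infected.
Round 3 — checking thresholds:
  Ana: 1 of 4 neighbours < 2, holds.
  Cal: 1 of 7 neighbours < 7, holds.
  Dee: 1 of 3 neighbours ≥ 1, becomes infected.
  Gus: 1 of 3 neighbours < 2, holds.
  Ivy: 1 of 5 neighbours < 2, holds.
Round 4 — no new infections; cascade stops.

yes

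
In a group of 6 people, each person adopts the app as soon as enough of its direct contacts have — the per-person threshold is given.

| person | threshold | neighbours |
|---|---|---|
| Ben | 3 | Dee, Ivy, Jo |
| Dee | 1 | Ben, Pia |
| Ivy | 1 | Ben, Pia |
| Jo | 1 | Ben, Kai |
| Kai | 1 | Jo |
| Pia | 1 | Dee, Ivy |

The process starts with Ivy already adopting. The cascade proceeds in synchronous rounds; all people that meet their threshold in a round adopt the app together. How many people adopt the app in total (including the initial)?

3

Round 1 — Ivy adopts the app (initial).
Round 2 — checking thresholds:
  Ben: 1 of 3 neighbours < 3, below threshold.
  Pia: 1 of 2 neighbours ≥ 1, adopts the app.
Round 3 — checking thresholds:
  Ben: 1 of 3 neighbours < 3, below threshold.
  Dee: 1 of 2 neighbours ≥ 1, adopts the app.
Round 4 — no new adoptions; cascade stops.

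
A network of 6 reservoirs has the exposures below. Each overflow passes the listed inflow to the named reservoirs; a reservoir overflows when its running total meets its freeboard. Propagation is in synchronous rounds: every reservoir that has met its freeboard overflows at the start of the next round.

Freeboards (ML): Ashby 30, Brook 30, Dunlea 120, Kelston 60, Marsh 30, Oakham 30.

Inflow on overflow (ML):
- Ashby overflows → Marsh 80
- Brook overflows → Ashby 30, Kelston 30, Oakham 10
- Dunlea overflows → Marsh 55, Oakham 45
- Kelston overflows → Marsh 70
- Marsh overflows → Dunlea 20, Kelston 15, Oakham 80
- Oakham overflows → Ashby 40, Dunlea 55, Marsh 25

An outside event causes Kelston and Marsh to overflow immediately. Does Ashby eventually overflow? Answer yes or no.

Round 1 — Kelston, Marsh overflow (initial).
  Dunlea: +20 → 20 < 120
  Oakham: +80 → 80 ≥ 30
Round 2 — Oakham overflows.
  Ashby: +40 → 40 ≥ 30
  Dunlea: +55 → 75 < 120
Round 3 — Ashby overflows.
No further overflows.

yes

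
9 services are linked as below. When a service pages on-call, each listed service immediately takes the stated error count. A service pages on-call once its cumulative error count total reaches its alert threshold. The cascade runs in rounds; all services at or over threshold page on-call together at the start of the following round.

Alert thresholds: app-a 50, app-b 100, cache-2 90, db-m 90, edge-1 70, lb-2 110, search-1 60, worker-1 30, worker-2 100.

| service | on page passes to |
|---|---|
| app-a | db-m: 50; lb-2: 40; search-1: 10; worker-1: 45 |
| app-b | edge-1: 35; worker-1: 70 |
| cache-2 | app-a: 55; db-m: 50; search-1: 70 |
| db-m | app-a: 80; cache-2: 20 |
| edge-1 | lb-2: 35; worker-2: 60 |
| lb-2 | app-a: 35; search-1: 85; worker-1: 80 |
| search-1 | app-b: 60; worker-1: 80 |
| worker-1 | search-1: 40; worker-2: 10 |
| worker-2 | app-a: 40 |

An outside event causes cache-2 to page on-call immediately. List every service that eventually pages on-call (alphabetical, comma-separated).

Round 1 — cache-2 pages on-call (initial).
  app-a: +55 → 55 ≥ 50
  db-m: +50 → 50 < 90
  search-1: +70 → 70 ≥ 60
Round 2 — app-a, search-1 page on-call.
  app-b: +60 → 60 < 100
  db-m: +50 → 100 ≥ 90
  lb-2: +40 → 40 < 110
  worker-1: +45+80 → 125 ≥ 30
Round 3 — db-m, worker-1 page on-call.
  worker-2: +10 → 10 < 100
No further pages.

app-a, cache-2, db-m, search-1, worker-1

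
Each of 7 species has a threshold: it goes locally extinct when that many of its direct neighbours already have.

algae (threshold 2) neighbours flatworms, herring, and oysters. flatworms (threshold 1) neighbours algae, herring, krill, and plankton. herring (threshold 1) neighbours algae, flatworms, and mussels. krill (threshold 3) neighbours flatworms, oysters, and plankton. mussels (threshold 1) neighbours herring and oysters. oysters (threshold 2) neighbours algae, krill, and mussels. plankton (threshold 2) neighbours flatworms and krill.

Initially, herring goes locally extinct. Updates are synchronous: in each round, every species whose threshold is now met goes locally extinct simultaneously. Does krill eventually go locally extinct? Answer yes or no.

no

Round 1 — herring goes locally extinct (initial).
Round 2 — checking thresholds:
  algae: 1 of 3 neighbours < 2, not yet.
  flatworms: 1 of 4 neighbours ≥ 1, goes locally extinct.
  mussels: 1 of 2 neighbours ≥ 1, goes locally extinct.
Round 3 — checking thresholds:
  algae: 2 of 3 neighbours ≥ 2, goes locally extinct.
  krill: 1 of 3 neighbours < 3, not yet.
  oysters: 1 of 3 neighbours < 2, not yet.
  plankton: 1 of 2 neighbours < 2, not yet.
Round 4 — checking thresholds:
  krill: 1 of 3 neighbours < 3, not yet.
  oysters: 2 of 3 neighbours ≥ 2, goes locally extinct.
  plankton: 1 of 2 neighbours < 2, not yet.
Round 5 — no new extinctions; cascade stops.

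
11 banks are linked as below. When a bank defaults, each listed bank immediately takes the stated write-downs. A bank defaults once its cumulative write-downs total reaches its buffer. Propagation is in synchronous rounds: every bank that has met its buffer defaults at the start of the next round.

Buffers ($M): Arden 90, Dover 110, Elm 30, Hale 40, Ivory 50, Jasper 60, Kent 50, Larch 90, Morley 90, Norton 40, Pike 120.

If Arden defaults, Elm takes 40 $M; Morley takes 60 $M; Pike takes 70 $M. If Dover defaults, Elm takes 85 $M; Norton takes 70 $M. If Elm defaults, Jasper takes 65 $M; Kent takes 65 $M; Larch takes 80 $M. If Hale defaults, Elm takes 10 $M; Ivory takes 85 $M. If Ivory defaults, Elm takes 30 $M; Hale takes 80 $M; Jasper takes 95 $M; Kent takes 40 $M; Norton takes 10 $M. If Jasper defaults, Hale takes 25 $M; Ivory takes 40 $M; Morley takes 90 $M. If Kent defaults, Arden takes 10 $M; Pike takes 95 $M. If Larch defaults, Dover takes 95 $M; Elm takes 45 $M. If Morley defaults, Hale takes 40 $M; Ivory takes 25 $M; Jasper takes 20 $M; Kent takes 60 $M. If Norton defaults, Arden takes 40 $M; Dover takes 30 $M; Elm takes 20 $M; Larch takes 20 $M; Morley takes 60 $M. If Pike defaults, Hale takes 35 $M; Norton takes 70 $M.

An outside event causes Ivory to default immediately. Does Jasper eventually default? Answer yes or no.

yes

Round 1 — Ivory defaults (initial).
  Elm: +30 → 30 ≥ 30
  Hale: +80 → 80 ≥ 40
  Jasper: +95 → 95 ≥ 60
  Kent: +40 → 40 < 50
  Norton: +10 → 10 < 40
Round 2 — Elm, Hale, Jasper default.
  Kent: +65 → 105 ≥ 50
  Larch: +80 → 80 < 90
  Morley: +90 → 90 ≥ 90
Round 3 — Kent, Morley default.
  Arden: +10 → 10 < 90
  Pike: +95 → 95 < 120
No further defaults.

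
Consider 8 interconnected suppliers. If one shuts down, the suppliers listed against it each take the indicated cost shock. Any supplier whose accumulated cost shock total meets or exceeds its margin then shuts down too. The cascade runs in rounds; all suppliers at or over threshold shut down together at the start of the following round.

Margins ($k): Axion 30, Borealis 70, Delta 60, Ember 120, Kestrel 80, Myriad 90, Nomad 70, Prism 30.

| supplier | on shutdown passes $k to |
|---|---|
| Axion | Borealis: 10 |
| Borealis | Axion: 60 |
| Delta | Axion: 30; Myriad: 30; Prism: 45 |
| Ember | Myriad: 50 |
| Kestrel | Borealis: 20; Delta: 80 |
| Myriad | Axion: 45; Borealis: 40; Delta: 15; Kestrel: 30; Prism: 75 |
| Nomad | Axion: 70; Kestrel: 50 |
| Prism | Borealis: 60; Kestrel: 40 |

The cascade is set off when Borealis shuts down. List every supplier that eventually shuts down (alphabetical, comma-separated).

Axion, Borealis

Round 1 — Borealis shuts down (initial).
  Axion: +60 → 60 ≥ 30
Round 2 — Axion shuts down.
No further shutdowns.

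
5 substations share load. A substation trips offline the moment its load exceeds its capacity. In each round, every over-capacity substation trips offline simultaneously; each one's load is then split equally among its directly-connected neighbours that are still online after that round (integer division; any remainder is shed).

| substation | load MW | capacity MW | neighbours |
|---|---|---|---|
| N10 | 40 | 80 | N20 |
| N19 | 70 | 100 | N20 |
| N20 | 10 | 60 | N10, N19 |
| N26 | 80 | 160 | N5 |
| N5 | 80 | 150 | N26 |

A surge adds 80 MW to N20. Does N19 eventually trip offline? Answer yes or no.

Round 1 — N20 at 90 > 60. N20 trips offline.
  N20 sheds 90 MW to N10, N19: 45 each.
    N10: 40+45 = 85 > 80
    N19: 70+45 = 115 > 100
Round 2 — N10, N19 trip offline.
  N10 sheds 85 MW: no online neighbours, lost.
  N19 sheds 115 MW: no online neighbours, lost.
No further trips.

yes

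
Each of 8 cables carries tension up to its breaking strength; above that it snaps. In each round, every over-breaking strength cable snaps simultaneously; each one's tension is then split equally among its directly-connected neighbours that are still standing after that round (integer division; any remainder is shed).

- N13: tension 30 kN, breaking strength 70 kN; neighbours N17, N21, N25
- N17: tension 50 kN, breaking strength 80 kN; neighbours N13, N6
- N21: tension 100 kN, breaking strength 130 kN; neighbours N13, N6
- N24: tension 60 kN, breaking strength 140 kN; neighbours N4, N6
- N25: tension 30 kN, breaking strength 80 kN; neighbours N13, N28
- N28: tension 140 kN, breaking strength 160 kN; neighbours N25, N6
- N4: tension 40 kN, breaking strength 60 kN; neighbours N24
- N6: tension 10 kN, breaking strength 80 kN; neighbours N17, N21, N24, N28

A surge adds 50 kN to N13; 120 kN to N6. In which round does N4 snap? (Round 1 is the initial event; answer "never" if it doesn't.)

never

Round 1 — N13 at 80 > 70; N6 at 130 > 80. N13, N6 snap.
  N13 sheds 80 kN to N17, N21, N25: 26 each (2 lost).
    N17: 50+26 = 76 ≤ 80
    N21: 100+26 = 126 ≤ 130
    N25: 30+26 = 56 ≤ 80
  N6 sheds 130 kN to N17, N21, N24, N28: 32 each (2 lost).
    N17: 76+32 = 108 > 80
    N21: 126+32 = 158 > 130
    N24: 60+32 = 92 ≤ 140
    N28: 140+32 = 172 > 160
Round 2 — N17, N21, N28 snap.
  N17 sheds 108 kN: no online neighbours, lost.
  N21 sheds 158 kN: no online neighbours, lost.
  N28 sheds 172 kN to N25: 172 each.
    N25: 56+172 = 228 > 80
Round 3 — N25 snaps.
  N25 sheds 228 kN: no online neighbours, lost.
No further breaks.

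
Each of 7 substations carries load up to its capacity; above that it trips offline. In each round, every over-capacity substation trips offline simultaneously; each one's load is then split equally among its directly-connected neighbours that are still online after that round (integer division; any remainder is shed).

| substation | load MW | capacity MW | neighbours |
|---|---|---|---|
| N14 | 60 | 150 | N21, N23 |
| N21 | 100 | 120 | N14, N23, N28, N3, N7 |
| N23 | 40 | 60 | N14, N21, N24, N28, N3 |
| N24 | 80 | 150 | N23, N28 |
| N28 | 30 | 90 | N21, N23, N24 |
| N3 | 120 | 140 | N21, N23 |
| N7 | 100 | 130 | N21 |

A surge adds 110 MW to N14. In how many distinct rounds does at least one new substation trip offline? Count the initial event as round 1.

Round 1 — N14 at 170 > 150. N14 trips offline.
  N14 sheds 170 MW to N21, N23: 85 each.
    N21: 100+85 = 185 > 120
    N23: 40+85 = 125 > 60
Round 2 — N21, N23 trip offline.
  N21 sheds 185 MW to N28, N3, N7: 61 each (2 lost).
    N28: 30+61 = 91 > 90
    N3: 120+61 = 181 > 140
    N7: 100+61 = 161 > 130
  N23 sheds 125 MW to N24, N28, N3: 41 each (2 lost).
    N24: 80+41 = 121 ≤ 150
    N28: 91+41 = 132 > 90
    N3: 181+41 = 222 > 140
Round 3 — N28, N3, N7 trip offline.
  N28 sheds 132 MW to N24: 132 each.
    N24: 121+132 = 253 > 150
  N3 sheds 222 MW: no online neighbours, lost.
  N7 sheds 161 MW: no online neighbours, lost.
Round 4 — N24 trips offline.
  N24 sheds 253 MW: no online neighbours, lost.
No further trips.

4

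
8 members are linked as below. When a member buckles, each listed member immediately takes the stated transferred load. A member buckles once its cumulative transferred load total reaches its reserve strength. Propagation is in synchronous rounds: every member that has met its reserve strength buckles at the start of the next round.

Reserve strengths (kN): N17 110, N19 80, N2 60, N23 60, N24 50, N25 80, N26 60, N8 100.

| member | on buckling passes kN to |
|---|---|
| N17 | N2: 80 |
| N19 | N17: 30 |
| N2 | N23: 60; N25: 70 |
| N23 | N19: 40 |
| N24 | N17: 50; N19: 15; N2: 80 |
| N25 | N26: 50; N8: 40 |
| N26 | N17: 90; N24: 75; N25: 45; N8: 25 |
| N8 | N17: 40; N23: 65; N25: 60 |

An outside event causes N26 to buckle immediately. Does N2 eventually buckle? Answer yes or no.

yes

Round 1 — N26 buckles (initial).
  N17: +90 → 90 < 110
  N24: +75 → 75 ≥ 50
  N25: +45 → 45 < 80
  N8: +25 → 25 < 100
Round 2 — N24 buckles.
  N17: +50 → 140 ≥ 110
  N19: +15 → 15 < 80
  N2: +80 → 80 ≥ 60
Round 3 — N17, N2 buckle.
  N23: +60 → 60 ≥ 60
  N25: +70 → 115 ≥ 80
Round 4 — N23, N25 buckle.
  N19: +40 → 55 < 80
  N8: +40 → 65 < 100
No further bucklings.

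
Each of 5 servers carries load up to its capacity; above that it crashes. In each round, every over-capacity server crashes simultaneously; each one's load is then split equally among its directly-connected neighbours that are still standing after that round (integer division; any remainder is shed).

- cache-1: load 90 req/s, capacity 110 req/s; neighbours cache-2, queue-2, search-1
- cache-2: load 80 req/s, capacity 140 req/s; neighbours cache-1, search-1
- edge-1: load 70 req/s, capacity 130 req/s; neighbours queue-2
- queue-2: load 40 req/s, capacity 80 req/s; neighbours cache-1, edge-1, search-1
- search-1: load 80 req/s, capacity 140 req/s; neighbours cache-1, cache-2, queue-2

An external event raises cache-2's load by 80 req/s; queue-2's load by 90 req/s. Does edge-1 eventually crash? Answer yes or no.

no

Round 1 — cache-2 at 160 > 140; queue-2 at 130 > 80. cache-2, queue-2 crash.
  cache-2 sheds 160 req/s to cache-1, search-1: 80 each.
    cache-1: 90+80 = 170 > 110
    search-1: 80+80 = 160 > 140
  queue-2 sheds 130 req/s to cache-1, edge-1, search-1: 43 each (1 lost).
    cache-1: 170+43 = 213 > 110
    edge-1: 70+43 = 113 ≤ 130
    search-1: 160+43 = 203 > 140
Round 2 — cache-1, search-1 crash.
  cache-1 sheds 213 req/s: no online neighbours, lost.
  search-1 sheds 203 req/s: no online neighbours, lost.
No further crashes.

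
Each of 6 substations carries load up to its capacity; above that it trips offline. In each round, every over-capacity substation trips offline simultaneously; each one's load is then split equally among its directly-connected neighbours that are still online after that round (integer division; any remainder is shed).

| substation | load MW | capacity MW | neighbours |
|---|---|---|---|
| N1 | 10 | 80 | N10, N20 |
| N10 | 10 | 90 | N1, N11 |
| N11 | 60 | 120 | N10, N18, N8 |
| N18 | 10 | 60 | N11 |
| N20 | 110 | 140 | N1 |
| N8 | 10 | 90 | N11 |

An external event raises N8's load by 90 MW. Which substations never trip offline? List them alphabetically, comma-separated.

Round 1 — N8 at 100 > 90. N8 trips offline.
  N8 sheds 100 MW to N11: 100 each.
    N11: 60+100 = 160 > 120
Round 2 — N11 trips offline.
  N11 sheds 160 MW to N10, N18: 80 each.
    N10: 10+80 = 90 ≤ 90
    N18: 10+80 = 90 > 60
Round 3 — N18 trips offline.
  N18 sheds 90 MW: no online neighbours, lost.
No further trips.

N1, N10, N20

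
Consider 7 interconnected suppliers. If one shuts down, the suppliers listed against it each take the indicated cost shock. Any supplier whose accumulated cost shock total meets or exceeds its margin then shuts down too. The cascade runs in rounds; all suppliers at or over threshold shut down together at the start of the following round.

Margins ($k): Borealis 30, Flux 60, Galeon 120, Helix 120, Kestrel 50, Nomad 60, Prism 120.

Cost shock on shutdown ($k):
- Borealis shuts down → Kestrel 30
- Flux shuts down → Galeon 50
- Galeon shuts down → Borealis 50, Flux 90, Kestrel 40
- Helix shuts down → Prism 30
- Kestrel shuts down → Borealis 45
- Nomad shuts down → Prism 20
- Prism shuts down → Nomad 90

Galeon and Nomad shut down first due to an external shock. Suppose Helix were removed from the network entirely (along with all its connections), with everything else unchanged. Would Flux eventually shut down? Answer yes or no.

yes

With Helix removed:
Round 1 — Galeon, Nomad shut down (initial).
  Borealis: +50 → 50 ≥ 30
  Flux: +90 → 90 ≥ 60
  Kestrel: +40 → 40 < 50
  Prism: +20 → 20 < 120
Round 2 — Borealis, Flux shut down.
  Kestrel: +30 → 70 ≥ 50
Round 3 — Kestrel shuts down.
No further shutdowns.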